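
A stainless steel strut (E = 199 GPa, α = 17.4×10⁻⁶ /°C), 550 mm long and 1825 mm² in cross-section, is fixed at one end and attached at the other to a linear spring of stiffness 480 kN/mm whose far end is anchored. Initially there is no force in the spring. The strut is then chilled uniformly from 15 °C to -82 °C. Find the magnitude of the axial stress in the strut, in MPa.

The unrestrained thermal change is αΔT L = 17.4×10⁻⁶ × 97 × 550 = 0.9283 mm.
With a force P in the spring, the elastic change of the strut is PL/(AE) and that of the spring is P/k; compatibility requires their sum to equal δ_free.
So P = δ_free / [L/(AE) + 1/k] = 0.9283 / [ 550/(1825×199×10³) + 1/(480×10³) ].
P = 0.9283 / 3.598×10⁻⁶ = 258000 N.
σ = P/A = 258000/1825 = 141.4 MPa.

σ ≈ 141 MPa (tensile)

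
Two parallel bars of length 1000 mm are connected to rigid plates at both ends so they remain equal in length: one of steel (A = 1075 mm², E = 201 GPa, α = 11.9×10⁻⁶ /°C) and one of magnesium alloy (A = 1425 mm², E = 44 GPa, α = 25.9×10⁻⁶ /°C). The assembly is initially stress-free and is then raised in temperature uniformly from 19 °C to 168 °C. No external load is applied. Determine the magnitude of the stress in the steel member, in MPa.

Equilibrium of a rigid end plate with no external load gives equal and opposite internal forces ±P in the two members. Since α_{magnesium alloy} > α_{steel}, heating drives the magnesium alloy into compression and the steel into tension.
Compatibility of the two members (thermal + elastic change equal): (α₁ − α₂)ΔT = P·[1/(A₁E₁) + 1/(A₂E₂)].
|α₁ − α₂|·ΔT = 14×10⁻⁶ × 149 = 0.002086.
1/(A₁E₁) + 1/(A₂E₂) = 1/(1075×201×10³) + 1/(1425×44×10³) = 2.058×10⁻⁸ N⁻¹.
P = 0.002086 / 2.058×10⁻⁸ = 101400 N = 101.4 kN.
σ_{steel} = P/A₁ = 101400/1075 = 94.3 MPa, tensile.

σ ≈ 94.3 MPa (tensile)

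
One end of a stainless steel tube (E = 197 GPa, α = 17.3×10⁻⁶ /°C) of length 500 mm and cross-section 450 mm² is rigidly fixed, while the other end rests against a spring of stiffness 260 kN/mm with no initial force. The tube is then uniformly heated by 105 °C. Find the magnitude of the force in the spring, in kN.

P ≈ 95.7 kN

If the spring were absent the tube would lengthen by αΔT L = 17.3×10⁻⁶ × 105 × 500 = 0.9083 mm.
Let P be the compressive force at the spring. The tube shortens elastically by PL/(AE) and the spring compresses by P/k; together these equal δ_free.
So P = δ_free / [L/(AE) + 1/k] = 0.9083 / [ 500/(450×197×10³) + 1/(260×10³) ].
P = 0.9083 / 9.486×10⁻⁶ = 95740 N.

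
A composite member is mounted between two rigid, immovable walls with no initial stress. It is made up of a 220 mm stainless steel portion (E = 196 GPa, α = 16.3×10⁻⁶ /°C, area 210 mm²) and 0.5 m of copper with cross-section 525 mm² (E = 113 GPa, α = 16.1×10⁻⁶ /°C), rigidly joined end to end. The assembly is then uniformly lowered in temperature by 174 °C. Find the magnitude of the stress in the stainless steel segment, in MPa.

σ ≈ 700 MPa (tensile)

If the supports were absent, the total length change would be Σ αᵢΔT Lᵢ = 16.3×10⁻⁶×174×220 + 16.1×10⁻⁶×174×500 = 2.025 mm.
The walls prevent any net length change, so an axial force P (same in every segment) develops. Compatibility: P · Σ Lᵢ/(AᵢEᵢ) = δ_free.
The series flexibility is Σ Lᵢ/(AᵢEᵢ) = 220/(210×196×10³) + 500/(525×113×10³) = 1.377×10⁻⁵ mm/N.
So P = 2.025 / 1.377×10⁻⁵ = 147 kN, tensile.
σ_{stainless steel} = P / A = 147000 / 210 = 700 MPa.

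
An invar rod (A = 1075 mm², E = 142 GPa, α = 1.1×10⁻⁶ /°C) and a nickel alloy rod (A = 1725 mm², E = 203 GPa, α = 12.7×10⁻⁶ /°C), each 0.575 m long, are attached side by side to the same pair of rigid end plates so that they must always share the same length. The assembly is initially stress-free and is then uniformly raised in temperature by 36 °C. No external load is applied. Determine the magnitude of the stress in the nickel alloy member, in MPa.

Both members must finish at the same length. With the larger α, the nickel alloy tends to over-expand; the plates restrain it, putting the nickel alloy in compression and the invar in tension. With no external load the two internal forces are equal and opposite, magnitude P.
Setting the final lengths equal and cancelling L: (α₁ − α₂)ΔT = P/(A₁E₁) + P/(A₂E₂).
|α₁ − α₂|·ΔT = 11.6×10⁻⁶ × 36 = 0.0004176.
1/(A₁E₁) + 1/(A₂E₂) = 1/(1075×142×10³) + 1/(1725×203×10³) = 9.407×10⁻⁹ N⁻¹.
P = 0.0004176 / 9.407×10⁻⁹ = 44390 N = 44.39 kN.
σ_{nickel alloy} = P/A₂ = 44390/1725 = 25.74 MPa, compressive.

σ ≈ 25.7 MPa (compressive)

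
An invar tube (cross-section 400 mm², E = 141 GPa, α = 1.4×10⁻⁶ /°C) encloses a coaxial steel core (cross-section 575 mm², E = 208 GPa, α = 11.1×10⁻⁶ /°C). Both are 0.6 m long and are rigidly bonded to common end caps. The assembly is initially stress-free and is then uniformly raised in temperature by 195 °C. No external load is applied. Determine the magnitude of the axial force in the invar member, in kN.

The steel has the larger α, so on heating it would change length more than the invar if both were free. The rigid plates force a common final length, so the steel is put into compression and the invar into tension, with equal and opposite forces P (no external load).
Setting the final lengths equal and cancelling L: (α₁ − α₂)ΔT = P/(A₁E₁) + P/(A₂E₂).
|α₁ − α₂|·ΔT = 9.7×10⁻⁶ × 195 = 0.001891.
1/(A₁E₁) + 1/(A₂E₂) = 1/(400×141×10³) + 1/(575×208×10³) = 2.609×10⁻⁸ N⁻¹.
So P = 0.001891 / 2.609×10⁻⁸ = 72.49 kN.

P ≈ 72.5 kN (tensile in the invar)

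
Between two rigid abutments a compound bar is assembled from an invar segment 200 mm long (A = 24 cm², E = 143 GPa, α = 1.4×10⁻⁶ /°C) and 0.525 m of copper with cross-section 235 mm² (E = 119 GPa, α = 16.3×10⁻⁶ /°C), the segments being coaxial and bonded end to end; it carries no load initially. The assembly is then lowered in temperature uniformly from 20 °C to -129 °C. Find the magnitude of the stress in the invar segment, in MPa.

σ ≈ 28.3 MPa (tensile)

With the walls removed the bar would change length by δ_free = Σ αᵢΔT Lᵢ = 1.4×10⁻⁶×149×200 + 16.3×10⁻⁶×149×525 = 1.317 mm.
The walls prevent any net length change, so an axial force P (same in every segment) develops. Compatibility: P · Σ Lᵢ/(AᵢEᵢ) = δ_free.
The series flexibility is Σ Lᵢ/(AᵢEᵢ) = 200/(2400×143×10³) + 525/(235×119×10³) = 1.936×10⁻⁵ mm/N.
So P = 1.317 / 1.936×10⁻⁵ = 68.03 kN, tensile.
σ_{invar} = P / A = 68030 / 2400 = 28.35 MPa.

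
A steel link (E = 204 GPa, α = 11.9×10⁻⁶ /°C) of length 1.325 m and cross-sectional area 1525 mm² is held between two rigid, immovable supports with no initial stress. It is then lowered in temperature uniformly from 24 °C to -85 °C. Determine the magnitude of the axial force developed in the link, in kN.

P ≈ 404 kN (tensile)

The ends cannot move, so σ = EαΔT = 204×10³ × 11.9×10⁻⁶ × 109 = 264.6 MPa.
Then P = σA = 264.6 × 1525 mm² = 403.5 kN, tensile.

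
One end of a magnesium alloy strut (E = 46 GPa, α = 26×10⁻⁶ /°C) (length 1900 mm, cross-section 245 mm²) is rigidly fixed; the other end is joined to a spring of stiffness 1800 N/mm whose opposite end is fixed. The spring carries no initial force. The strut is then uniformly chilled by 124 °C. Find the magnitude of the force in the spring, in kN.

P ≈ 8.46 kN

The unrestrained thermal change is αΔT L = 26×10⁻⁶ × 124 × 1900 = 6.126 mm.
Let P be the tensile force in the spring. The strut extends elastically by PL/(AE) and the spring stretches by P/k; together these equal δ_free.
P [ L/(AE) + 1/k ] = δ_free → P [ 1900/(245×46×10³) + 1/(1800) ] = 6.126.
P = 6.126 / 0.0007241 = 8459 N.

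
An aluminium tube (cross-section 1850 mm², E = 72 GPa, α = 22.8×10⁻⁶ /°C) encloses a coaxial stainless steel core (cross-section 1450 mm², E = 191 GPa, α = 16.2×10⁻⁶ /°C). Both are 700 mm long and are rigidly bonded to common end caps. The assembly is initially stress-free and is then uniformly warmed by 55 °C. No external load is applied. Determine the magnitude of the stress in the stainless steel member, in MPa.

The aluminium has the larger α, so on heating it would change length more than the stainless steel if both were free. The rigid plates force a common final length, so the aluminium is put into compression and the stainless steel into tension, with equal and opposite forces P (no external load).
Equating the net (thermal + elastic) strains gives |α₁ − α₂|·ΔT = P·[1/(A₁E₁) + 1/(A₂E₂)].
|α₁ − α₂|·ΔT = 6.6×10⁻⁶ × 55 = 0.000363.
1/(A₁E₁) + 1/(A₂E₂) = 1/(1850×72×10³) + 1/(1450×191×10³) = 1.112×10⁻⁸ N⁻¹.
So P = 0.000363 / 1.112×10⁻⁸ = 32.65 kN.
σ_{stainless steel} = P/A₂ = 32650/1450 = 22.52 MPa, tensile.

σ ≈ 22.5 MPa (tensile)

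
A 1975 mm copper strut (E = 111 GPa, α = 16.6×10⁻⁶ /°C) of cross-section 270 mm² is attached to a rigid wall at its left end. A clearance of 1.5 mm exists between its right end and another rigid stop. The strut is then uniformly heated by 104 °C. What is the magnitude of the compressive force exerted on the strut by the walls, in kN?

If the wall were absent the strut would grow by αΔT L = 16.6×10⁻⁶ × 104 × 1975 = 3.41 mm.
After closing the 1.5 mm clearance, 3.41 − 1.5 = 1.91 mm of expansion remains to be suppressed by the wall.
So σ = E(δ_free − g)/L = 111×10³ × 1.91/1975 = 107.3 MPa.
P = σA = 107.3 × 270 = 28.98 kN.

P ≈ 29 kN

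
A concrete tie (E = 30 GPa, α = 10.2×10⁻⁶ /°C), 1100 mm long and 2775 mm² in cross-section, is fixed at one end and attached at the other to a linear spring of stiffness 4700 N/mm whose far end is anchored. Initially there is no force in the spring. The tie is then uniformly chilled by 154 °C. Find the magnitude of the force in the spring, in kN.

If the spring were absent the tie would shorten by αΔT L = 10.2×10⁻⁶ × 154 × 1100 = 1.728 mm.
With a force P in the spring, the elastic change of the tie is PL/(AE) and that of the spring is P/k; compatibility requires their sum to equal δ_free.
So P = δ_free / [L/(AE) + 1/k] = 1.728 / [ 1100/(2775×30×10³) + 1/(4700) ].
P = 1.728 / 0.000226 = 7646 N.

P ≈ 7.65 kN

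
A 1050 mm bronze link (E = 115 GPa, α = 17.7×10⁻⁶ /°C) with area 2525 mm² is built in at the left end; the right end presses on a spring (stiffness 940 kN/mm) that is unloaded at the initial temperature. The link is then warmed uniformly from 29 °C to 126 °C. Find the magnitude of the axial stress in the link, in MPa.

σ ≈ 153 MPa (compressive)

If the spring were absent the link would lengthen by αΔT L = 17.7×10⁻⁶ × 97 × 1050 = 1.803 mm.
With a force P in the spring, the elastic change of the link is PL/(AE) and that of the spring is P/k; compatibility requires their sum to equal δ_free.
So P = δ_free / [L/(AE) + 1/k] = 1.803 / [ 1050/(2525×115×10³) + 1/(940×10³) ].
P = 1.803 / 4.68×10⁻⁶ = 385200 N.
σ = P/A = 385200/2525 = 152.6 MPa.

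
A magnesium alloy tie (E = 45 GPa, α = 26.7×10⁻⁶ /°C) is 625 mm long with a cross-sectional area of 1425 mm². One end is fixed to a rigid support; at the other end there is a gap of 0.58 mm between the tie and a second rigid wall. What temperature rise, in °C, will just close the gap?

ΔT ≈ 34.8 °C

Contact occurs when the free expansion equals the gap: αΔT L = 0.58 mm.
ΔT = 0.58 / (26.7×10⁻⁶ × 625) = 34.76 °C.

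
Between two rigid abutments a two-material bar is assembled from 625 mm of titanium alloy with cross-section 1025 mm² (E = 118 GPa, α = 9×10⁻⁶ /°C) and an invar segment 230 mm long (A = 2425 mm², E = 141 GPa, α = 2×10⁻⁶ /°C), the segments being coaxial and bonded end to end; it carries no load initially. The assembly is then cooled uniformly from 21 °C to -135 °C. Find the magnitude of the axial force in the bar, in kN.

P ≈ 163 kN (tensile)

If the supports were absent, the total length change would be Σ αᵢΔT Lᵢ = 9×10⁻⁶×156×625 + 2×10⁻⁶×156×230 = 0.9493 mm.
The rigid supports impose zero overall length change; the single axial force P common to all segments must satisfy P Σ Lᵢ/(AᵢEᵢ) = δ_free.
The series flexibility is Σ Lᵢ/(AᵢEᵢ) = 625/(1025×118×10³) + 230/(2425×141×10³) = 5.84×10⁻⁶ mm/N.
Hence P = δ_free / Σ(L/AE) = 0.9493/5.84×10⁻⁶ = 162.5 kN (tensile).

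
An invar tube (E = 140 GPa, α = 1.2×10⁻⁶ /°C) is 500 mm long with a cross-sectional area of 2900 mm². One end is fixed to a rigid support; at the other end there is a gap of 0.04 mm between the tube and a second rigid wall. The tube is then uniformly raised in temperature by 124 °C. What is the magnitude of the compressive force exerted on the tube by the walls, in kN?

Unrestrained expansion: δ_free = αΔT L = 1.2×10⁻⁶ × 124 × 500 = 0.0744 mm.
After closing the 0.04 mm clearance, 0.0744 − 0.04 = 0.0344 mm of expansion remains to be suppressed by the wall.
So σ = E(δ_free − g)/L = 140×10³ × 0.0344/500 = 9.632 MPa.
Force on the wall = σA = 9.632 × 2900 mm² = 27.93 kN.

P ≈ 27.9 kN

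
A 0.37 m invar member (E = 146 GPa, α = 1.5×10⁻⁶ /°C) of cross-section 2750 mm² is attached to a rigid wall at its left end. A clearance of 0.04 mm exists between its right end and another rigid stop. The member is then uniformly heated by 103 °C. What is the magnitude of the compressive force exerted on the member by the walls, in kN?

P ≈ 18.6 kN

If the wall were absent the member would grow by αΔT L = 1.5×10⁻⁶ × 103 × 370 = 0.05717 mm.
The gap closes (δ_free > 0.04 mm) and the wall then resists a further 0.05717 − 0.04 = 0.01717 mm of expansion.
So σ = E(δ_free − g)/L = 146×10³ × 0.01717/370 = 6.773 MPa.
P = σA = 6.773 × 2750 = 18.63 kN.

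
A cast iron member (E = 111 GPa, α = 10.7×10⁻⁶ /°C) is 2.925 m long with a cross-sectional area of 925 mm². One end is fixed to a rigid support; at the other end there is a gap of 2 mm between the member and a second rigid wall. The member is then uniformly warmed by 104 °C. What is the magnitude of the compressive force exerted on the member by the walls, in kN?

P ≈ 44.1 kN

If the wall were absent the member would grow by αΔT L = 10.7×10⁻⁶ × 104 × 2925 = 3.255 mm.
The gap closes (δ_free > 2 mm) and the wall then resists a further 3.255 − 2 = 1.255 mm of expansion.
So σ = E(δ_free − g)/L = 111×10³ × 1.255/2925 = 47.62 MPa.
P = σA = 47.62 × 925 = 44.05 kN.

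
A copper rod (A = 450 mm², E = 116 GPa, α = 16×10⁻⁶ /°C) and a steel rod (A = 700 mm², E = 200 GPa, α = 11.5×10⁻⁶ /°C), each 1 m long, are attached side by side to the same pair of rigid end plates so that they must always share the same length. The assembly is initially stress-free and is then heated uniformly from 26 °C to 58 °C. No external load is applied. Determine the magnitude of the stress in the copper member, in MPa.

σ ≈ 12.2 MPa (compressive)

Both members must finish at the same length. With the larger α, the copper tends to over-expand; the plates restrain it, putting the copper in compression and the steel in tension. With no external load the two internal forces are equal and opposite, magnitude P.
Equating the net (thermal + elastic) strains gives |α₁ − α₂|·ΔT = P·[1/(A₁E₁) + 1/(A₂E₂)].
|α₁ − α₂|·ΔT = 4.5×10⁻⁶ × 32 = 0.000144.
1/(A₁E₁) + 1/(A₂E₂) = 1/(450×116×10³) + 1/(700×200×10³) = 2.63×10⁻⁸ N⁻¹.
P = 0.000144 / 2.63×10⁻⁸ = 5475 N = 5.475 kN.
σ_{copper} = P/A₁ = 5475/450 = 12.17 MPa, compressive.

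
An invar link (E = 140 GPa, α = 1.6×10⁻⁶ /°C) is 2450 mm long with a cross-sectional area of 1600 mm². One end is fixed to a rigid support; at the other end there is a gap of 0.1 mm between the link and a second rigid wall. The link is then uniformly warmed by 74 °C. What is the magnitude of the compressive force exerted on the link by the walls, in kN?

P ≈ 17.4 kN

Free thermal elongation = αΔT L = 1.6×10⁻⁶ × 74 × 2450 = 0.2901 mm.
The gap closes (δ_free > 0.1 mm) and the wall then resists a further 0.2901 − 0.1 = 0.1901 mm of expansion.
That suppressed elongation corresponds to σ = E·Δ/L = 140×10³ × 0.1901/2450 = 10.86 MPa.
Force on the wall = σA = 10.86 × 1600 mm² = 17.38 kN.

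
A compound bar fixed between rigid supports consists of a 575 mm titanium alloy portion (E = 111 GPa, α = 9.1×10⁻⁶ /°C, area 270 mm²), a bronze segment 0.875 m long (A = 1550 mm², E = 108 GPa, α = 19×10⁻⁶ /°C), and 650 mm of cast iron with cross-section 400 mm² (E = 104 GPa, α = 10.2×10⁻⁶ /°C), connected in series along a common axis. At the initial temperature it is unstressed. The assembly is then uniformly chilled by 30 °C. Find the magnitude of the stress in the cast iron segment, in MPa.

Free thermal contraction of the whole bar: Σ αᵢΔT Lᵢ = 9.1×10⁻⁶×30×575 + 19×10⁻⁶×30×875 + 10.2×10⁻⁶×30×650 = 0.8546 mm.
The rigid supports impose zero overall length change; the single axial force P common to all segments must satisfy P Σ Lᵢ/(AᵢEᵢ) = δ_free.
The series flexibility is Σ Lᵢ/(AᵢEᵢ) = 575/(270×111×10³) + 875/(1550×108×10³) + 650/(400×104×10³) = 4.004×10⁻⁵ mm/N.
Hence P = δ_free / Σ(L/AE) = 0.8546/4.004×10⁻⁵ = 21.35 kN (tensile).
σ_{cast iron} = P / A = 21350 / 400 = 53.36 MPa.

σ ≈ 53.4 MPa (tensile)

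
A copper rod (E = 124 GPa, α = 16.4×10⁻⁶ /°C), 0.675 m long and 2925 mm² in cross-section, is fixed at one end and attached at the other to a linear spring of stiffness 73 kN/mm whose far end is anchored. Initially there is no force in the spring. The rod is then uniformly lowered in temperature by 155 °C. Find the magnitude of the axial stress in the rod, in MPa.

σ ≈ 37.7 MPa (tensile)

The unrestrained thermal change is αΔT L = 16.4×10⁻⁶ × 155 × 675 = 1.716 mm.
Let P be the tensile force in the spring. The rod extends elastically by PL/(AE) and the spring stretches by P/k; together these equal δ_free.
So P = δ_free / [L/(AE) + 1/k] = 1.716 / [ 675/(2925×124×10³) + 1/(73×10³) ].
P = 1.716 / 1.556×10⁻⁵ = 110300 N.
σ = P/A = 110300/2925 = 37.7 MPa.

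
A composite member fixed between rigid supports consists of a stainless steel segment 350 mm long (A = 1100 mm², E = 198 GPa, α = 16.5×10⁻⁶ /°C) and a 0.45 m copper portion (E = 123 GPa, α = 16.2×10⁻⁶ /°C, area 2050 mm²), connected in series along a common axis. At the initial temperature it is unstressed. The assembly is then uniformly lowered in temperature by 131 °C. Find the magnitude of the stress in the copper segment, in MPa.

σ ≈ 246 MPa (tensile)

Free thermal contraction of the whole bar: Σ αᵢΔT Lᵢ = 16.5×10⁻⁶×131×350 + 16.2×10⁻⁶×131×450 = 1.712 mm.
The rigid supports impose zero overall length change; the single axial force P common to all segments must satisfy P Σ Lᵢ/(AᵢEᵢ) = δ_free.
The series flexibility is Σ Lᵢ/(AᵢEᵢ) = 350/(1100×198×10³) + 450/(2050×123×10³) = 3.392×10⁻⁶ mm/N.
Hence P = δ_free / Σ(L/AE) = 1.712/3.392×10⁻⁶ = 504.6 kN (tensile).
σ_{copper} = P / A = 504600 / 2050 = 246.2 MPa.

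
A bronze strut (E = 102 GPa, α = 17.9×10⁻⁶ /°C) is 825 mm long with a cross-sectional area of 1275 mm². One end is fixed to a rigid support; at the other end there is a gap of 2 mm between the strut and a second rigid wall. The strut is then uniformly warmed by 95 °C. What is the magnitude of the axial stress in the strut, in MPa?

Unrestrained expansion: δ_free = αΔT L = 17.9×10⁻⁶ × 95 × 825 = 1.403 mm.
This is smaller than the 2 mm clearance, so the strut expands freely without reaching the stop — the stress is zero.

σ ≈ 0 MPa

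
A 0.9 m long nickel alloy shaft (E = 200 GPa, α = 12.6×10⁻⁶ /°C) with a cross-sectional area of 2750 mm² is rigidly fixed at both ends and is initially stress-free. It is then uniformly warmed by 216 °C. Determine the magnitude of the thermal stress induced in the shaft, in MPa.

σ ≈ 544 MPa (compressive)

Because both ends are immovable the net strain is zero, and the suppressed thermal strain is αΔT = 12.6×10⁻⁶ × 216 = 2721.6×10⁻⁶.
Hence σ = E·αΔT = 200×10³ × 2721.6×10⁻⁶ = 544.3 MPa, compressive.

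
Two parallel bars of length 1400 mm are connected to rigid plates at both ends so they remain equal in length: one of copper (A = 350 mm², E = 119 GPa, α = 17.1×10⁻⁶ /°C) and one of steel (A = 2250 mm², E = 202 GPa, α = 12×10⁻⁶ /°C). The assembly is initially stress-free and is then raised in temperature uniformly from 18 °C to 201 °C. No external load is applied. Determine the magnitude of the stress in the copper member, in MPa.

σ ≈ 102 MPa (compressive)

Both members must finish at the same length. With the larger α, the copper tends to over-expand; the plates restrain it, putting the copper in compression and the steel in tension. With no external load the two internal forces are equal and opposite, magnitude P.
Setting the final lengths equal and cancelling L: (α₁ − α₂)ΔT = P/(A₁E₁) + P/(A₂E₂).
|α₁ − α₂|·ΔT = 5.1×10⁻⁶ × 183 = 0.0009333.
1/(A₁E₁) + 1/(A₂E₂) = 1/(350×119×10³) + 1/(2250×202×10³) = 2.621×10⁻⁸ N⁻¹.
So P = 0.0009333 / 2.621×10⁻⁸ = 35.61 kN.
σ_{copper} = P/A₁ = 35610/350 = 101.7 MPa, compressive.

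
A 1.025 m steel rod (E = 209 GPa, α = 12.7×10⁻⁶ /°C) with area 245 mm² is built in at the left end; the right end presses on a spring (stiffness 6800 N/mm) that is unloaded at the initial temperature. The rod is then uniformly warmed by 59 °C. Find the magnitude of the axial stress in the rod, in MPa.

σ ≈ 18.8 MPa (compressive)

Free thermal expansion: δ_free = αΔT L = 12.7×10⁻⁶ × 59 × 1025 = 0.768 mm.
Let P be the compressive force at the spring. The rod shortens elastically by PL/(AE) and the spring compresses by P/k; together these equal δ_free.
P [ L/(AE) + 1/k ] = δ_free → P [ 1025/(245×209×10³) + 1/(6800) ] = 0.768.
P = 0.768 / 0.0001671 = 4597 N.
σ = P/A = 4597/245 = 18.76 MPa.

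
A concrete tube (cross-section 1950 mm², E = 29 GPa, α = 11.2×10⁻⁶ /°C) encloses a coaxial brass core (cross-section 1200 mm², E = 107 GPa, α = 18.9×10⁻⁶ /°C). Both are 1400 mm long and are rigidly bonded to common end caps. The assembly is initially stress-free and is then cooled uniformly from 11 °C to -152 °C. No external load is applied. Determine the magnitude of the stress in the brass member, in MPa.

σ ≈ 41.1 MPa (tensile)

The brass has the larger α, so on cooling it would change length more than the concrete if both were free. The rigid plates force a common final length, so the brass is put into tension and the concrete into compression, with equal and opposite forces P (no external load).
Setting the final lengths equal and cancelling L: (α₁ − α₂)ΔT = P/(A₁E₁) + P/(A₂E₂).
|α₁ − α₂|·ΔT = 7.7×10⁻⁶ × 163 = 0.001255.
1/(A₁E₁) + 1/(A₂E₂) = 1/(1950×29×10³) + 1/(1200×107×10³) = 2.547×10⁻⁸ N⁻¹.
P = 0.001255 / 2.547×10⁻⁸ = 49270 N = 49.27 kN.
σ_{brass} = P/A₂ = 49270/1200 = 41.06 MPa, tensile.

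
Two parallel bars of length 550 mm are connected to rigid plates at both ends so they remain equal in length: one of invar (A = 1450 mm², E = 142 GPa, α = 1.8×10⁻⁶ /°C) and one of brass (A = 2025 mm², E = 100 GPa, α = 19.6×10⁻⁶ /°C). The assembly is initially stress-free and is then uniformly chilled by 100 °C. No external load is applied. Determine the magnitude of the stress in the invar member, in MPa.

σ ≈ 125 MPa (compressive)

Both members must finish at the same length. With the larger α, the brass tends to over-contract; the plates restrain it, putting the brass in tension and the invar in compression. With no external load the two internal forces are equal and opposite, magnitude P.
Equating the net (thermal + elastic) strains gives |α₁ − α₂|·ΔT = P·[1/(A₁E₁) + 1/(A₂E₂)].
|α₁ − α₂|·ΔT = 17.8×10⁻⁶ × 100 = 0.00178.
1/(A₁E₁) + 1/(A₂E₂) = 1/(1450×142×10³) + 1/(2025×100×10³) = 9.795×10⁻⁹ N⁻¹.
So P = 0.00178 / 9.795×10⁻⁹ = 181.7 kN.
σ_{invar} = P/A₁ = 181700/1450 = 125.3 MPa, compressive.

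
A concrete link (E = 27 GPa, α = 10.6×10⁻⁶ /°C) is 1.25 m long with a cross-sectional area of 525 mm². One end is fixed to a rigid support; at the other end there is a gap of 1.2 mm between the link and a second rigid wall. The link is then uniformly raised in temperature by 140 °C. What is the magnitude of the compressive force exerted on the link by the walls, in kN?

P ≈ 7.43 kN

Free thermal elongation = αΔT L = 10.6×10⁻⁶ × 140 × 1250 = 1.855 mm.
The gap closes (δ_free > 1.2 mm) and the wall then resists a further 1.855 − 1.2 = 0.655 mm of expansion.
That suppressed elongation corresponds to σ = E·Δ/L = 27×10³ × 0.655/1250 = 14.15 MPa.
Force on the wall = σA = 14.15 × 525 mm² = 7.428 kN.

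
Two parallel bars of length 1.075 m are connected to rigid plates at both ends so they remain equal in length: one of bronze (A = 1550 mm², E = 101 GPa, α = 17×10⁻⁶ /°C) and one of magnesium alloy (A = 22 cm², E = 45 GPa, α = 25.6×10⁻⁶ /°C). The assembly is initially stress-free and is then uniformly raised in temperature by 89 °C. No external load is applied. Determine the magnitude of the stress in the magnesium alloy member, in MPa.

σ ≈ 21.1 MPa (compressive)

Equilibrium of a rigid end plate with no external load gives equal and opposite internal forces ±P in the two members. Since α_{magnesium alloy} > α_{bronze}, heating drives the magnesium alloy into compression and the bronze into tension.
Compatibility of the two members (thermal + elastic change equal): (α₁ − α₂)ΔT = P·[1/(A₁E₁) + 1/(A₂E₂)].
|α₁ − α₂|·ΔT = 8.6×10⁻⁶ × 89 = 0.0007654.
1/(A₁E₁) + 1/(A₂E₂) = 1/(1550×101×10³) + 1/(2200×45×10³) = 1.649×10⁻⁸ N⁻¹.
P = 0.0007654 / 1.649×10⁻⁸ = 46420 N = 46.42 kN.
σ_{magnesium alloy} = P/A₂ = 46420/2200 = 21.1 MPa, compressive.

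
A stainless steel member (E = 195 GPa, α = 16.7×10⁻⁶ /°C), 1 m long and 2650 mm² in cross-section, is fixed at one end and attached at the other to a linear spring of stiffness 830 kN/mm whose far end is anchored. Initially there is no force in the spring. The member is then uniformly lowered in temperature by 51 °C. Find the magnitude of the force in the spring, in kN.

P ≈ 271 kN

The unrestrained thermal change is αΔT L = 16.7×10⁻⁶ × 51 × 1000 = 0.8517 mm.
With a force P in the spring, the elastic change of the member is PL/(AE) and that of the spring is P/k; compatibility requires their sum to equal δ_free.
P [ L/(AE) + 1/k ] = δ_free → P [ 1000/(2650×195×10³) + 1/(830×10³) ] = 0.8517.
P = 0.8517 / 3.14×10⁻⁶ = 271200 N.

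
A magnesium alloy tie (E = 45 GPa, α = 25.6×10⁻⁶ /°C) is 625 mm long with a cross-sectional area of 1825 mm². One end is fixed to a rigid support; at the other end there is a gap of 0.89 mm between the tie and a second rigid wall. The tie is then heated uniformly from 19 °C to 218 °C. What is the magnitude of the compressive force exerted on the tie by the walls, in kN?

Unrestrained expansion: δ_free = αΔT L = 25.6×10⁻⁶ × 199 × 625 = 3.184 mm.
This exceeds the 0.89 mm gap, so the wall pushes back. The portion of expansion that must be recovered elastically is δ_free − gap = 3.184 − 0.89 = 2.294 mm.
Compatibility: PL/(AE) = 2.294 mm, so σ = P/A = E × (2.294/625) = 165.2 MPa.
P = σA = 165.2 × 1825 = 301.4 kN.

P ≈ 301 kN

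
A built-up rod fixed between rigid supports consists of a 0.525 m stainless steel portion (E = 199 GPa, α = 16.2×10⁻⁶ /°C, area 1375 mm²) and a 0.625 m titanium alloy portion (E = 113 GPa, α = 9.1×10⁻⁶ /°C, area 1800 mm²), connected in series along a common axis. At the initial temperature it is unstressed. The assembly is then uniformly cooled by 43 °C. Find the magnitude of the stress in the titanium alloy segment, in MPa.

σ ≈ 67.9 MPa (tensile)

Free thermal contraction of the whole bar: Σ αᵢΔT Lᵢ = 16.2×10⁻⁶×43×525 + 9.1×10⁻⁶×43×625 = 0.6103 mm.
Since the ends are fixed, an axial force P builds up, equal in every segment, with P · Σ Lᵢ/(AᵢEᵢ) = δ_free.
The series flexibility is Σ Lᵢ/(AᵢEᵢ) = 525/(1375×199×10³) + 625/(1800×113×10³) = 4.991×10⁻⁶ mm/N.
Hence P = δ_free / Σ(L/AE) = 0.6103/4.991×10⁻⁶ = 122.3 kN (tensile).
σ_{titanium alloy} = P / A = 122300 / 1800 = 67.92 MPa.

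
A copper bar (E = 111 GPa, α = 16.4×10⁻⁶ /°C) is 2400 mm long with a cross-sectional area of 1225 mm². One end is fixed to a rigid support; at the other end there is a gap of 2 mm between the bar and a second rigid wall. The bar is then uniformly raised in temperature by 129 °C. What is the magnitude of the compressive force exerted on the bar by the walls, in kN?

Unrestrained expansion: δ_free = αΔT L = 16.4×10⁻⁶ × 129 × 2400 = 5.077 mm.
After closing the 2 mm clearance, 5.077 − 2 = 3.077 mm of expansion remains to be suppressed by the wall.
Compatibility: PL/(AE) = 3.077 mm, so σ = P/A = E × (3.077/2400) = 142.3 MPa.
Force on the wall = σA = 142.3 × 1225 mm² = 174.4 kN.

P ≈ 174 kN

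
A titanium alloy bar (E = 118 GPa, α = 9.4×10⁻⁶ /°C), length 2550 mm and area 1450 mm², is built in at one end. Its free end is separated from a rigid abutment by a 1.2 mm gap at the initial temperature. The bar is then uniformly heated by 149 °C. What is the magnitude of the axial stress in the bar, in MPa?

If the wall were absent the bar would grow by αΔT L = 9.4×10⁻⁶ × 149 × 2550 = 3.572 mm.
The gap closes (δ_free > 1.2 mm) and the wall then resists a further 3.572 − 1.2 = 2.372 mm of expansion.
So σ = E(δ_free − g)/L = 118×10³ × 2.372/2550 = 109.7 MPa.

σ ≈ 110 MPa (compressive)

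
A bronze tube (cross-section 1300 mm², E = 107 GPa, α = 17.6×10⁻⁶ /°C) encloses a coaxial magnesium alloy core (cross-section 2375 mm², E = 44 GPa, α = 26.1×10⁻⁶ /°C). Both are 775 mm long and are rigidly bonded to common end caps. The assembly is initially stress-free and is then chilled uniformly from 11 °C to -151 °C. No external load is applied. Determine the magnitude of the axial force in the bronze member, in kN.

P ≈ 82.2 kN (compressive in the bronze)

Both members must finish at the same length. With the larger α, the magnesium alloy tends to over-contract; the plates restrain it, putting the magnesium alloy in tension and the bronze in compression. With no external load the two internal forces are equal and opposite, magnitude P.
Setting the final lengths equal and cancelling L: (α₁ − α₂)ΔT = P/(A₁E₁) + P/(A₂E₂).
|α₁ − α₂|·ΔT = 8.5×10⁻⁶ × 162 = 0.001377.
1/(A₁E₁) + 1/(A₂E₂) = 1/(1300×107×10³) + 1/(2375×44×10³) = 1.676×10⁻⁸ N⁻¹.
P = 0.001377 / 1.676×10⁻⁸ = 82170 N = 82.17 kN.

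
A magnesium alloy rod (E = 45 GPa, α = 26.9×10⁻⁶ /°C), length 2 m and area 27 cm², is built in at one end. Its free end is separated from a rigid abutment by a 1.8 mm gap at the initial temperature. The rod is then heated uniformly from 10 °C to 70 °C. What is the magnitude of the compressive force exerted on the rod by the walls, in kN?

Free thermal elongation = αΔT L = 26.9×10⁻⁶ × 60 × 2000 = 3.228 mm.
The gap closes (δ_free > 1.8 mm) and the wall then resists a further 3.228 − 1.8 = 1.428 mm of expansion.
That suppressed elongation corresponds to σ = E·Δ/L = 45×10³ × 1.428/2000 = 32.13 MPa.
P = σA = 32.13 × 2700 = 86.75 kN.

P ≈ 86.8 kN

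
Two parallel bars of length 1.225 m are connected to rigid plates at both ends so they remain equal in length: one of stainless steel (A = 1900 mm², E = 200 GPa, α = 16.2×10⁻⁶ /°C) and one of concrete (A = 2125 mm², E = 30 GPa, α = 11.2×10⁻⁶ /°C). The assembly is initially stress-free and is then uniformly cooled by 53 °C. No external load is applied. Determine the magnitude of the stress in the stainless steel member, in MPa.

σ ≈ 7.61 MPa (tensile)

Both members must finish at the same length. With the larger α, the stainless steel tends to over-contract; the plates restrain it, putting the stainless steel in tension and the concrete in compression. With no external load the two internal forces are equal and opposite, magnitude P.
Equating the net (thermal + elastic) strains gives |α₁ − α₂|·ΔT = P·[1/(A₁E₁) + 1/(A₂E₂)].
|α₁ − α₂|·ΔT = 5×10⁻⁶ × 53 = 0.000265.
1/(A₁E₁) + 1/(A₂E₂) = 1/(1900×200×10³) + 1/(2125×30×10³) = 1.832×10⁻⁸ N⁻¹.
So P = 0.000265 / 1.832×10⁻⁸ = 14.47 kN.
σ_{stainless steel} = P/A₁ = 14470/1900 = 7.614 MPa, tensile.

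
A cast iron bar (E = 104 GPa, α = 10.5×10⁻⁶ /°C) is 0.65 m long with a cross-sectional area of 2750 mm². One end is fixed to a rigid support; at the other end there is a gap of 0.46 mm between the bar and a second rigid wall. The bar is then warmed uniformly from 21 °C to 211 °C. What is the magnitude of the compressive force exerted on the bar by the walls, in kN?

Unrestrained expansion: δ_free = αΔT L = 10.5×10⁻⁶ × 190 × 650 = 1.297 mm.
This exceeds the 0.46 mm gap, so the wall pushes back. The portion of expansion that must be recovered elastically is δ_free − gap = 1.297 − 0.46 = 0.8367 mm.
Compatibility: PL/(AE) = 0.8367 mm, so σ = P/A = E × (0.8367/650) = 133.9 MPa.
P = σA = 133.9 × 2750 = 368.2 kN.

P ≈ 368 kN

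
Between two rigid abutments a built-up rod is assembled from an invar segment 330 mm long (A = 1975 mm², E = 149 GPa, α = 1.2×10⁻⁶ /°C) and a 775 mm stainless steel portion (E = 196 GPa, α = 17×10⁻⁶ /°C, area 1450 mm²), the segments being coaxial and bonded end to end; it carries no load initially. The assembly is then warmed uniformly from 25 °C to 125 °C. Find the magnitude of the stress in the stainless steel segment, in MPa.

If the supports were absent, the total length change would be Σ αᵢΔT Lᵢ = 1.2×10⁻⁶×100×330 + 17×10⁻⁶×100×775 = 1.357 mm.
The rigid supports impose zero overall length change; the single axial force P common to all segments must satisfy P Σ Lᵢ/(AᵢEᵢ) = δ_free.
Σ Lᵢ/(AᵢEᵢ) = 330/(1975×149×10³) + 775/(1450×196×10³) = 3.848×10⁻⁶ mm/N.
Hence P = δ_free / Σ(L/AE) = 1.357/3.848×10⁻⁶ = 352.6 kN (compressive).
σ_{stainless steel} = P / A = 352600 / 1450 = 243.2 MPa.

σ ≈ 243 MPa (compressive)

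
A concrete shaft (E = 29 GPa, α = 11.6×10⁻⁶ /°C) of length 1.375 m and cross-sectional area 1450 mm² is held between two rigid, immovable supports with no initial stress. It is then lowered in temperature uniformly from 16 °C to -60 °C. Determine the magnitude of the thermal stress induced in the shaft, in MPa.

σ ≈ 25.6 MPa (tensile)

The supports are rigid, so the total axial strain is zero. The restrained thermal strain is ε = αΔT = 11.6×10⁻⁶ × 76 = 881.6×10⁻⁶.
Hence σ = E·αΔT = 29×10³ × 881.6×10⁻⁶ = 25.57 MPa, tensile.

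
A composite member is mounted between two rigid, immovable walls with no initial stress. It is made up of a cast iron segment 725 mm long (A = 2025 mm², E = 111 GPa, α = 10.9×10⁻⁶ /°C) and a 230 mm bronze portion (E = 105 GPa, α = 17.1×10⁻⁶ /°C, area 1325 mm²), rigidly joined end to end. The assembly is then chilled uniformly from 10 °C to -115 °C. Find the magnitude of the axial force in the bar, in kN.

P ≈ 303 kN (tensile)

With the walls removed the bar would change length by δ_free = Σ αᵢΔT Lᵢ = 10.9×10⁻⁶×125×725 + 17.1×10⁻⁶×125×230 = 1.479 mm.
The walls prevent any net length change, so an axial force P (same in every segment) develops. Compatibility: P · Σ Lᵢ/(AᵢEᵢ) = δ_free.
Σ Lᵢ/(AᵢEᵢ) = 725/(2025×111×10³) + 230/(1325×105×10³) = 4.879×10⁻⁶ mm/N.
So P = 1.479 / 4.879×10⁻⁶ = 303.2 kN, tensile.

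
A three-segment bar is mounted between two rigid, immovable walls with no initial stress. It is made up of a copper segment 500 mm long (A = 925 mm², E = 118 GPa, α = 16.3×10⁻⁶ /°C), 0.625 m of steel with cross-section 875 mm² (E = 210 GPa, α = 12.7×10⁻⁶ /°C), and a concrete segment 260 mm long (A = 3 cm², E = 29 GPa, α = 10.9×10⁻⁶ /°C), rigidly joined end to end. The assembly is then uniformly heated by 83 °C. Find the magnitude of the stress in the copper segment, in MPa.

σ ≈ 44.8 MPa (compressive)

With the walls removed the bar would change length by δ_free = Σ αᵢΔT Lᵢ = 16.3×10⁻⁶×83×500 + 12.7×10⁻⁶×83×625 + 10.9×10⁻⁶×83×260 = 1.57 mm.
The walls prevent any net length change, so an axial force P (same in every segment) develops. Compatibility: P · Σ Lᵢ/(AᵢEᵢ) = δ_free.
The series flexibility is Σ Lᵢ/(AᵢEᵢ) = 500/(925×118×10³) + 625/(875×210×10³) + 260/(300×29×10³) = 3.787×10⁻⁵ mm/N.
Hence P = δ_free / Σ(L/AE) = 1.57/3.787×10⁻⁵ = 41.47 kN (compressive).
σ_{copper} = P / A = 41470 / 925 = 44.84 MPa.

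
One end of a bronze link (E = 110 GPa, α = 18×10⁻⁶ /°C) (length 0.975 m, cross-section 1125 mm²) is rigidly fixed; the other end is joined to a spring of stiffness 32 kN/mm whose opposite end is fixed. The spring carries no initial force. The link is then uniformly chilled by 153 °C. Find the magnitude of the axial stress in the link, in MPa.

σ ≈ 61 MPa (tensile)

Free thermal contraction: δ_free = αΔT L = 18×10⁻⁶ × 153 × 975 = 2.685 mm.
Let P be the tensile force in the spring. The link extends elastically by PL/(AE) and the spring stretches by P/k; together these equal δ_free.
So P = δ_free / [L/(AE) + 1/k] = 2.685 / [ 975/(1125×110×10³) + 1/(32×10³) ].
P = 2.685 / 3.913×10⁻⁵ = 68620 N.
σ = P/A = 68620/1125 = 61 MPa.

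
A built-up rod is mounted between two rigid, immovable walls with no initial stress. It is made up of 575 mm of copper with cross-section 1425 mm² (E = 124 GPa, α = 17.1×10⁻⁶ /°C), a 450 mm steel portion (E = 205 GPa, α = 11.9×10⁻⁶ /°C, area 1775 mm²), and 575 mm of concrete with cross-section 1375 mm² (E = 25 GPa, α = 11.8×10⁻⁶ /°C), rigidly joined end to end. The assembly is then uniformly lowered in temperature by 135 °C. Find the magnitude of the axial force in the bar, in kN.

P ≈ 140 kN (tensile)

With the walls removed the bar would change length by δ_free = Σ αᵢΔT Lᵢ = 17.1×10⁻⁶×135×575 + 11.9×10⁻⁶×135×450 + 11.8×10⁻⁶×135×575 = 2.966 mm.
Since the ends are fixed, an axial force P builds up, equal in every segment, with P · Σ Lᵢ/(AᵢEᵢ) = δ_free.
Σ Lᵢ/(AᵢEᵢ) = 575/(1425×124×10³) + 450/(1775×205×10³) + 575/(1375×25×10³) = 2.122×10⁻⁵ mm/N.
P = 2.966 / 2.122×10⁻⁵ = 139800 N = 139.8 kN, tensile.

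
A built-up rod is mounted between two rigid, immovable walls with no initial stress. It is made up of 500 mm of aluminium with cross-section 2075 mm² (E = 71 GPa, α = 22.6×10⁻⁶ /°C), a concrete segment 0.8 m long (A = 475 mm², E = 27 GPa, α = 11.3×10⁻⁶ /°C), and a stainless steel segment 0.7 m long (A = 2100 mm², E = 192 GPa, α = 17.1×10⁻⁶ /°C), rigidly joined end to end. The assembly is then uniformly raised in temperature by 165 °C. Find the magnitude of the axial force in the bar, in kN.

P ≈ 79 kN (compressive)

If the supports were absent, the total length change would be Σ αᵢΔT Lᵢ = 22.6×10⁻⁶×165×500 + 11.3×10⁻⁶×165×800 + 17.1×10⁻⁶×165×700 = 5.331 mm.
The rigid supports impose zero overall length change; the single axial force P common to all segments must satisfy P Σ Lᵢ/(AᵢEᵢ) = δ_free.
The series flexibility is Σ Lᵢ/(AᵢEᵢ) = 500/(2075×71×10³) + 800/(475×27×10³) + 700/(2100×192×10³) = 6.751×10⁻⁵ mm/N.
P = 5.331 / 6.751×10⁻⁵ = 78970 N = 78.97 kN, compressive.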